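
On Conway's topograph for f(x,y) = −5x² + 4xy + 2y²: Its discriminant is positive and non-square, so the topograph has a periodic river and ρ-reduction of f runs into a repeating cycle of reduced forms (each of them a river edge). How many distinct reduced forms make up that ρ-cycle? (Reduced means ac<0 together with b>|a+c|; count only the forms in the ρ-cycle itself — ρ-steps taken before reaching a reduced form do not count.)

D = 56, ⌊√D⌋ = 7
river: ρ → (2,4,-5)
river: ρ → (-5,6,1)
river: ρ → (1,6,-5)
river: ρ → (-5,4,2)
ρ-cycle length = 4 (tail of 0 descent steps not counted)

4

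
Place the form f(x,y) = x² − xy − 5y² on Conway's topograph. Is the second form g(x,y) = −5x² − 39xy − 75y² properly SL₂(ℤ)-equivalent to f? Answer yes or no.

D₁ = 21, D₂ = 21
river cycle of f (length 2): (1, 3, -3), (-3, 3, 1)
river cycle of g (length 2): (1, 3, -3), (-3, 3, 1)
cycles coincide ⇒ equivalent

yes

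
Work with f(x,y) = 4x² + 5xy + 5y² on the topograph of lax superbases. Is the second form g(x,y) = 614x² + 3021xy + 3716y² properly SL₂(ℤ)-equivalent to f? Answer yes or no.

D₁ = -55, D₂ = -55
f: translate: b→-3 (≡5 mod 8), so (4,5,5)→(4,-3,4)
f: flip: (4,-3,4)→(4,3,4)
f: reduced (well bottom): (4,3,4) with a≤c, −a<b≤a
g: translate: b→565 (≡3021 mod 1228), so (614,3021,3716)→(614,565,130)
g: flip: (614,565,130)→(130,-565,614)
g: translate: b→-45 (≡-565 mod 260), so (130,-565,614)→(130,-45,4)
g: flip: (130,-45,4)→(4,45,130)
g: translate: b→-3 (≡45 mod 8), so (4,45,130)→(4,-3,4)
g: flip: (4,-3,4)→(4,3,4)
g: reduced (well bottom): (4,3,4) with a≤c, −a<b≤a
reduced forms (4, 3, 4) vs (4, 3, 4) ⇒ equivalent

yes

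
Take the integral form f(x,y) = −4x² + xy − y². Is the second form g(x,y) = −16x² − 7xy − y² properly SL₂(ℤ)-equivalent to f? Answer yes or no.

D₁ = -15, D₂ = -15
f is negative-definite; reduce −f:
−f: flip: (4,-1,1)→(1,1,4)
−f: reduced (well bottom): (1,1,4) with a≤c, −a<b≤a
flip sign back: reduced form of f is (-1,-1,-4)
g is negative-definite; reduce −g:
−g: flip: (16,7,1)→(1,-7,16)
−g: translate: b→1 (≡-7 mod 2), so (1,-7,16)→(1,1,4)
−g: reduced (well bottom): (1,1,4) with a≤c, −a<b≤a
flip sign back: reduced form of g is (-1,-1,-4)
reduced forms (-1, -1, -4) vs (-1, -1, -4) ⇒ equivalent

yes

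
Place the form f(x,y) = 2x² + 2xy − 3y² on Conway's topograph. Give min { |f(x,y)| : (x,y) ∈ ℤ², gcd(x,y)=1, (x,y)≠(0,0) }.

river: ρ → (-3,4,1)
river: ρ → (1,4,-3)
river: ρ → (-3,2,2)
river: ρ → (2,2,-3)
closes: descent 0, river 4
min |a| on river = 1

1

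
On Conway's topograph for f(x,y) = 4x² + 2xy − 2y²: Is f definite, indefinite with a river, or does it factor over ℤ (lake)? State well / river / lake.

D = b²−4ac = 2² − 4·4·(-2) = 36
D = 6² is a perfect square ⇒ form factors over ℤ ⇒ lakes

lake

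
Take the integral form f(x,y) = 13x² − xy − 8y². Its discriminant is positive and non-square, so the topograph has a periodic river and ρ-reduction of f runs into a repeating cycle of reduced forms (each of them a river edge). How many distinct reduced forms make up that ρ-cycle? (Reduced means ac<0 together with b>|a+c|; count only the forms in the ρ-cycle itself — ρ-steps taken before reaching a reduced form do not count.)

D = 417, ⌊√D⌋ = 20
descent: ρ → (-8,17,4)  [lands on river]
river: ρ → (4,15,-12)
river: ρ → (-12,9,7)
river: ρ → (7,19,-2)
river: ρ → (-2,17,16)
river: ρ → (16,15,-3)
river: ρ → (-3,15,16)
river: ρ → (16,17,-2)
river: ρ → (-2,19,7)
river: ρ → (7,9,-12)
river: ρ → (-12,15,4)
river: ρ → (4,17,-8)
river: ρ → (-8,15,6)
river: ρ → (6,9,-14)
river: ρ → (-14,19,1)
river: ρ → (1,19,-14)
river: ρ → (-14,9,6)
river: ρ → (6,15,-8)
ρ-cycle length = 18 (tail of 1 descent step not counted)

18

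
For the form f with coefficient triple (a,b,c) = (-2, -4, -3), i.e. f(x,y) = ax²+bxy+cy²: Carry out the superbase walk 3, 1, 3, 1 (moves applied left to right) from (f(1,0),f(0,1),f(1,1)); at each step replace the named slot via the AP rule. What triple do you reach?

start (-2,-3,-9) = (f(1,0),f(0,1),f(1,1))
replace slot 3: 2·((-2)+(-3)) − (-9) = -1 → (-2,-3,-1)
replace slot 1: 2·((-3)+(-1)) − (-2) = -6 → (-6,-3,-1)
replace slot 3: 2·((-6)+(-3)) − (-1) = -17 → (-6,-3,-17)
replace slot 1: 2·((-3)+(-17)) − (-6) = -34 → (-34,-3,-17)

-34,-3,-17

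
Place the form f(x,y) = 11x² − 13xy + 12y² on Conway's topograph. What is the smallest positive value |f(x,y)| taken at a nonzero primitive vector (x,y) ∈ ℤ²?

translate: b→9 (≡-13 mod 22), so (11,-13,12)→(11,9,10)
flip: (11,9,10)→(10,-9,11)
reduced (well bottom): (10,-9,11) with a≤c, −a<b≤a
well minimum = a = 10

10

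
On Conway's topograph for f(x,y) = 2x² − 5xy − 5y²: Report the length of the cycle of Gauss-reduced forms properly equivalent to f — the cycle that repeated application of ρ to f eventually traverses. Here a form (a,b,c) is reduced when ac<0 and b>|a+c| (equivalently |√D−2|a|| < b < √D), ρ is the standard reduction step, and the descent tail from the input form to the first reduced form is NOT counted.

D = 65, ⌊√D⌋ = 8
descent: ρ → (-5,5,2)  [lands on river]
river: ρ → (2,7,-2)
river: ρ → (-2,5,5)
river: ρ → (5,5,-2)
river: ρ → (-2,7,2)
river: ρ → (2,5,-5)
ρ-cycle length = 6 (tail of 1 descent step not counted)

6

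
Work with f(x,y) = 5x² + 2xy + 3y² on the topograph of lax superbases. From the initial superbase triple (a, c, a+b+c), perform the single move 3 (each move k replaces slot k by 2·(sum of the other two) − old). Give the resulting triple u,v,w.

start (5,3,10) = (f(1,0),f(0,1),f(1,1))
replace slot 3: 2·(5+3) − 10 = 6 → (5,3,6)

5,3,6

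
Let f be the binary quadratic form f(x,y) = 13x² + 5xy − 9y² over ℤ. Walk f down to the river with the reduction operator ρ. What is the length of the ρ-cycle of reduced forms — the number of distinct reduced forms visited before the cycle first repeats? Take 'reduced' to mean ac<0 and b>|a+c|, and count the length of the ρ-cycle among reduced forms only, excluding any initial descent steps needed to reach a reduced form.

D = 493, ⌊√D⌋ = 22
river: ρ → (-9,13,9)
river: ρ → (9,5,-13)
river: ρ → (-13,21,1)
river: ρ → (1,21,-13)
river: ρ → (-13,5,9)
river: ρ → (9,13,-9)
river: ρ → (-9,5,13)
river: ρ → (13,21,-1)
river: ρ → (-1,21,13)
river: ρ → (13,5,-9)
ρ-cycle length = 10 (tail of 0 descent steps not counted)

10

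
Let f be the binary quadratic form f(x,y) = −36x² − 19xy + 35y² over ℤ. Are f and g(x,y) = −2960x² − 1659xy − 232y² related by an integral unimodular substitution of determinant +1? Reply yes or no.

D₁ = 5401, D₂ = 5401
river cycle of f (length 120): (35, 19, -36), (-36, 53, 18), (18, 55, -33), (-33, 11, 40), (40, 69, -4), (-4, 67, 57), (57, 47, -14), (-14, 65, 21), (21, 61, -20), (-20, 59, 24), … (110 more)
river cycle of g (length 120): (-36, 53, 18), (18, 55, -33), (-33, 11, 40), (40, 69, -4), (-4, 67, 57), (57, 47, -14), (-14, 65, 21), (21, 61, -20), (-20, 59, 24), (24, 37, -42), … (110 more)
cycles coincide ⇒ equivalent

yes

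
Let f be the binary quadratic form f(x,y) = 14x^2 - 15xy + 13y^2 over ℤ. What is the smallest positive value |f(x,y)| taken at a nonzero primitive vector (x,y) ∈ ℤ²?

translate: b→13 (≡-15 mod 28), so (14,-15,13)→(14,13,12)
flip: (14,13,12)→(12,-13,14)
translate: b→11 (≡-13 mod 24), so (12,-13,14)→(12,11,13)
reduced (well bottom): (12,11,13) with a≤c, −a<b≤a
well minimum = a = 12

12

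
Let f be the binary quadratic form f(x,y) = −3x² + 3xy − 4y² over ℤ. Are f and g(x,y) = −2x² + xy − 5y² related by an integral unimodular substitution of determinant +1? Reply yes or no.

D₁ = -39, D₂ = -39
f is negative-definite; reduce −f:
−f: translate: b→3 (≡-3 mod 6), so (3,-3,4)→(3,3,4)
−f: reduced (well bottom): (3,3,4) with a≤c, −a<b≤a
flip sign back: reduced form of f is (-3,-3,-4)
g is negative-definite; reduce −g:
−g: reduced (well bottom): (2,-1,5) with a≤c, −a<b≤a
flip sign back: reduced form of g is (-2,1,-5)
reduced forms (-3, -3, -4) vs (-2, 1, -5) ⇒ inequivalent

no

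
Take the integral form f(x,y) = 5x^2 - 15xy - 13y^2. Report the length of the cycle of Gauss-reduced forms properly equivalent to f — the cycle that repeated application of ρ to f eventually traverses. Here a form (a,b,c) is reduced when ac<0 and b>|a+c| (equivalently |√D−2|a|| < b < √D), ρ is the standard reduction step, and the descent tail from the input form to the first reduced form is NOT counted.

D = 485, ⌊√D⌋ = 22
descent: ρ → (-13,15,5)  [lands on river]
river: ρ → (5,15,-13)
river: ρ → (-13,11,7)
river: ρ → (7,17,-7)
river: ρ → (-7,11,13)
river: ρ → (13,15,-5)
river: ρ → (-5,15,13)
river: ρ → (13,11,-7)
river: ρ → (-7,17,7)
river: ρ → (7,11,-13)
ρ-cycle length = 10 (tail of 1 descent step not counted)

10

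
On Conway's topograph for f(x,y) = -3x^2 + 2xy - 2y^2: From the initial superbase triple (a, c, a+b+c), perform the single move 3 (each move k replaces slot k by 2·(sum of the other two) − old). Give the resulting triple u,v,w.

start (-3,-2,-3) = (f(1,0),f(0,1),f(1,1))
replace slot 3: 2·((-3)+(-2)) − (-3) = -7 → (-3,-2,-7)

-3,-2,-7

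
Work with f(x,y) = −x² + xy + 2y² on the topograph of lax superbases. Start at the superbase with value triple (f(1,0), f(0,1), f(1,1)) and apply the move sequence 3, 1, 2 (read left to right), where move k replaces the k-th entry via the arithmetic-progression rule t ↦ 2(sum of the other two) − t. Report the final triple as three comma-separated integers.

start (-1,2,2) = (f(1,0),f(0,1),f(1,1))
replace slot 3: 2·((-1)+2) − 2 = 0 → (-1,2,0)
replace slot 1: 2·(2+0) − (-1) = 5 → (5,2,0)
replace slot 2: 2·(5+0) − 2 = 8 → (5,8,0)

5,8,0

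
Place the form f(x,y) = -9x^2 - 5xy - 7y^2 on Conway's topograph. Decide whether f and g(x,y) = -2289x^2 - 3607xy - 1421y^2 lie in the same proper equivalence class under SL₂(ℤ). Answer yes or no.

D₁ = -227, D₂ = -227
f is negative-definite; reduce −f:
−f: flip: (9,5,7)→(7,-5,9)
−f: reduced (well bottom): (7,-5,9) with a≤c, −a<b≤a
flip sign back: reduced form of f is (-7,5,-9)
g is negative-definite; reduce −g:
−g: translate: b→-971 (≡3607 mod 4578), so (2289,3607,1421)→(2289,-971,103)
−g: flip: (2289,-971,103)→(103,971,2289)
−g: translate: b→-59 (≡971 mod 206), so (103,971,2289)→(103,-59,9)
−g: flip: (103,-59,9)→(9,59,103)
−g: translate: b→5 (≡59 mod 18), so (9,59,103)→(9,5,7)
−g: flip: (9,5,7)→(7,-5,9)
−g: reduced (well bottom): (7,-5,9) with a≤c, −a<b≤a
flip sign back: reduced form of g is (-7,5,-9)
reduced forms (-7, 5, -9) vs (-7, 5, -9) ⇒ equivalent

yes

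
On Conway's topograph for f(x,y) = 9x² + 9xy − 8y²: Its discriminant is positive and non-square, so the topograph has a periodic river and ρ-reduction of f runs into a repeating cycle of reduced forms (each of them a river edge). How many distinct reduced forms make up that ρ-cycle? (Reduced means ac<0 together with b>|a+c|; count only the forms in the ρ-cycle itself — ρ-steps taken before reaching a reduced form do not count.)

D = 369, ⌊√D⌋ = 19
river: ρ → (-8,7,10)
river: ρ → (10,13,-5)
river: ρ → (-5,17,4)
river: ρ → (4,15,-9)
river: ρ → (-9,3,10)
river: ρ → (10,17,-2)
river: ρ → (-2,19,1)
river: ρ → (1,19,-2)
river: ρ → (-2,17,10)
river: ρ → (10,3,-9)
river: ρ → (-9,15,4)
river: ρ → (4,17,-5)
river: ρ → (-5,13,10)
river: ρ → (10,7,-8)
river: ρ → (-8,9,9)
river: ρ → (9,9,-8)
ρ-cycle length = 16 (tail of 0 descent steps not counted)

16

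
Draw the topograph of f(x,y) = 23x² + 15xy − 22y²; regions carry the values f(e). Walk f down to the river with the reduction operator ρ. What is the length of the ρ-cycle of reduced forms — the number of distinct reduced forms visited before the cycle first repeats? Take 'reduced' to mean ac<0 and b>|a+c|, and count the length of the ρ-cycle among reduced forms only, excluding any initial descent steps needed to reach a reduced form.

D = 2249, ⌊√D⌋ = 47
river: ρ → (-22,29,16)
river: ρ → (16,35,-16)
river: ρ → (-16,29,22)
river: ρ → (22,15,-23)
river: ρ → (-23,31,14)
river: ρ → (14,25,-29)
river: ρ → (-29,33,10)
river: ρ → (10,47,-1)
river: ρ → (-1,47,10)
river: ρ → (10,33,-29)
river: ρ → (-29,25,14)
river: ρ → (14,31,-23)
river: ρ → (-23,15,22)
river: ρ → (22,29,-16)
river: ρ → (-16,35,16)
river: ρ → (16,29,-22)
river: ρ → (-22,15,23)
river: ρ → (23,31,-14)
river: ρ → (-14,25,29)
river: ρ → (29,33,-10)
river: ρ → (-10,47,1)
river: ρ → (1,47,-10)
river: ρ → (-10,33,29)
river: ρ → (29,25,-14)
river: ρ → (-14,31,23)
river: ρ → (23,15,-22)
ρ-cycle length = 26 (tail of 0 descent steps not counted)

26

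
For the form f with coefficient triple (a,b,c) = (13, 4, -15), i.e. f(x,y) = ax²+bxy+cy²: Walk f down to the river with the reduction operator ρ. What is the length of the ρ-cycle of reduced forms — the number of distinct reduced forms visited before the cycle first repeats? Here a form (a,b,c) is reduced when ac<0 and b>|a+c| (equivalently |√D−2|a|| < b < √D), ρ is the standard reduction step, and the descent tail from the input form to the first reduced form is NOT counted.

D = 796, ⌊√D⌋ = 28
river: ρ → (-15,26,2)
river: ρ → (2,26,-15)
river: ρ → (-15,4,13)
river: ρ → (13,22,-6)
river: ρ → (-6,26,5)
river: ρ → (5,24,-11)
river: ρ → (-11,20,9)
river: ρ → (9,16,-15)
river: ρ → (-15,14,10)
river: ρ → (10,26,-3)
river: ρ → (-3,28,1)
river: ρ → (1,28,-3)
river: ρ → (-3,26,10)
river: ρ → (10,14,-15)
river: ρ → (-15,16,9)
river: ρ → (9,20,-11)
river: ρ → (-11,24,5)
river: ρ → (5,26,-6)
river: ρ → (-6,22,13)
river: ρ → (13,4,-15)
ρ-cycle length = 20 (tail of 0 descent steps not counted)

20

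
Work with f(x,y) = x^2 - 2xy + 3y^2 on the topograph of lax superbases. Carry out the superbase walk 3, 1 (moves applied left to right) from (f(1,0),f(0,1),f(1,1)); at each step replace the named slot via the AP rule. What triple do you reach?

start (1,3,2) = (f(1,0),f(0,1),f(1,1))
replace slot 3: 2·(1+3) − 2 = 6 → (1,3,6)
replace slot 1: 2·(3+6) − 1 = 17 → (17,3,6)

17,3,6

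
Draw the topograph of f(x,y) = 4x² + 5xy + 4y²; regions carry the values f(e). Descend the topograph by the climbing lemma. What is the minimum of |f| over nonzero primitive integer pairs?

translate: b→-3 (≡5 mod 8), so (4,5,4)→(4,-3,3)
flip: (4,-3,3)→(3,3,4)
reduced (well bottom): (3,3,4) with a≤c, −a<b≤a
well minimum = a = 3

3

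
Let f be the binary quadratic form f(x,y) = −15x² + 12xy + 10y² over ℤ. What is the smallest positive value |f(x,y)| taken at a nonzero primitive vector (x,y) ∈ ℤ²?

river: ρ → (10,8,-17)
river: ρ → (-17,26,1)
river: ρ → (1,26,-17)
river: ρ → (-17,8,10)
river: ρ → (10,12,-15)
river: ρ → (-15,18,7)
river: ρ → (7,24,-6)
river: ρ → (-6,24,7)
river: ρ → (7,18,-15)
river: ρ → (-15,12,10)
closes: descent 0, river 10
min |a| on river = 1

1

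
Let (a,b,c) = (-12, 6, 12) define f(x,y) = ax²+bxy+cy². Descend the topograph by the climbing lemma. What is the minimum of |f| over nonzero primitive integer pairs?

river: ρ → (12,18,-6)
river: ρ → (-6,18,12)
river: ρ → (12,6,-12)
river: ρ → (-12,18,6)
river: ρ → (6,18,-12)
river: ρ → (-12,6,12)
closes: descent 0, river 6
min |a| on river = 6

6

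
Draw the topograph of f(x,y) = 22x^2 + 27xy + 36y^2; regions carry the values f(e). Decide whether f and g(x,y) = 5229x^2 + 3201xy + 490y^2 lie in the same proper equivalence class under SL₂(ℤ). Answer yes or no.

D₁ = -2439, D₂ = -2439
f: translate: b→-17 (≡27 mod 44), so (22,27,36)→(22,-17,31)
f: reduced (well bottom): (22,-17,31) with a≤c, −a<b≤a
g: flip: (5229,3201,490)→(490,-3201,5229)
g: translate: b→-261 (≡-3201 mod 980), so (490,-3201,5229)→(490,-261,36)
g: flip: (490,-261,36)→(36,261,490)
g: translate: b→-27 (≡261 mod 72), so (36,261,490)→(36,-27,22)
g: flip: (36,-27,22)→(22,27,36)
g: translate: b→-17 (≡27 mod 44), so (22,27,36)→(22,-17,31)
g: reduced (well bottom): (22,-17,31) with a≤c, −a<b≤a
reduced forms (22, -17, 31) vs (22, -17, 31) ⇒ equivalent

yes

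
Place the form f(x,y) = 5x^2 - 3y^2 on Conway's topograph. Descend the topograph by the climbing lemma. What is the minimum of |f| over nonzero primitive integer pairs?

descent: ρ → (-3,6,2)  [lands on river]
river: ρ → (2,6,-3)
closes: descent 1, river 2
min |a| on river = 2

2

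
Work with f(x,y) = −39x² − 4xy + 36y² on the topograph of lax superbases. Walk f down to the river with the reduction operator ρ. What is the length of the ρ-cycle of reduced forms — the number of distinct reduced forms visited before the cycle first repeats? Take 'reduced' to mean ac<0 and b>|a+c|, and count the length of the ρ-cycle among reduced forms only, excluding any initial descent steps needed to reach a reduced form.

D = 5632, ⌊√D⌋ = 75
descent: ρ → (36,4,-39)  [lands on river]
river: ρ → (-39,74,1)
river: ρ → (1,74,-39)
river: ρ → (-39,4,36)
river: ρ → (36,68,-7)
river: ρ → (-7,72,16)
river: ρ → (16,56,-39)
river: ρ → (-39,22,33)
river: ρ → (33,44,-28)
river: ρ → (-28,68,9)
river: ρ → (9,58,-63)
river: ρ → (-63,68,4)
river: ρ → (4,68,-63)
river: ρ → (-63,58,9)
river: ρ → (9,68,-28)
river: ρ → (-28,44,33)
river: ρ → (33,22,-39)
river: ρ → (-39,56,16)
river: ρ → (16,72,-7)
river: ρ → (-7,68,36)
ρ-cycle length = 20 (tail of 1 descent step not counted)

20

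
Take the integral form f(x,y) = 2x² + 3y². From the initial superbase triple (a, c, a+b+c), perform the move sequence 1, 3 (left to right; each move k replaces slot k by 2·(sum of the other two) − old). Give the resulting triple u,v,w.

start (2,3,5) = (f(1,0),f(0,1),f(1,1))
replace slot 1: 2·(3+5) − 2 = 14 → (14,3,5)
replace slot 3: 2·(14+3) − 5 = 29 → (14,3,29)

14,3,29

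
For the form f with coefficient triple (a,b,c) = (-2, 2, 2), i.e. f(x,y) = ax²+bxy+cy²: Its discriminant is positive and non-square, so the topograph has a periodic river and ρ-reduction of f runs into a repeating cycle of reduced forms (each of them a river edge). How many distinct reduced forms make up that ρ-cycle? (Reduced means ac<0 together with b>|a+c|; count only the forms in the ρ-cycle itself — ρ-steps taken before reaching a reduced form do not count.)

D = 20, ⌊√D⌋ = 4
river: ρ → (2,2,-2)
river: ρ → (-2,2,2)
ρ-cycle length = 2 (tail of 0 descent steps not counted)

2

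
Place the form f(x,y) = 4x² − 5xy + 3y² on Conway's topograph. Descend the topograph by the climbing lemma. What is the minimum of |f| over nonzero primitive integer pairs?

translate: b→3 (≡-5 mod 8), so (4,-5,3)→(4,3,2)
flip: (4,3,2)→(2,-3,4)
translate: b→1 (≡-3 mod 4), so (2,-3,4)→(2,1,3)
reduced (well bottom): (2,1,3) with a≤c, −a<b≤a
well minimum = a = 2

2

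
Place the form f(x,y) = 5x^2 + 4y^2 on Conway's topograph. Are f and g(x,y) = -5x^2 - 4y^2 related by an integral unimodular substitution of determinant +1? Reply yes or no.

D₁ = -80, D₂ = -80
f: flip: (5,0,4)→(4,0,5)
f: reduced (well bottom): (4,0,5) with a≤c, −a<b≤a
g is negative-definite; reduce −g:
−g: flip: (5,0,4)→(4,0,5)
−g: reduced (well bottom): (4,0,5) with a≤c, −a<b≤a
flip sign back: reduced form of g is (-4,0,-5)
reduced forms (4, 0, 5) vs (-4, 0, -5) ⇒ inequivalent

no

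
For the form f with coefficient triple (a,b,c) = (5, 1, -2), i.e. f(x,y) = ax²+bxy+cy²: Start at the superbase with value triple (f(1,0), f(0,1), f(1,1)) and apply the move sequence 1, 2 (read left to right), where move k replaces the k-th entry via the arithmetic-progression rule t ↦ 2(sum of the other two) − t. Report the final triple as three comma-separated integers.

start (5,-2,4) = (f(1,0),f(0,1),f(1,1))
replace slot 1: 2·((-2)+4) − 5 = -1 → (-1,-2,4)
replace slot 2: 2·((-1)+4) − (-2) = 8 → (-1,8,4)

-1,8,4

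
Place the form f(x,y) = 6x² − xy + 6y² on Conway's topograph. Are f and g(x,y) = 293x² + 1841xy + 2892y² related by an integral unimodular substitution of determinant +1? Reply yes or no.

D₁ = -143, D₂ = -143
f: flip: (6,-1,6)→(6,1,6)
f: reduced (well bottom): (6,1,6) with a≤c, −a<b≤a
g: translate: b→83 (≡1841 mod 586), so (293,1841,2892)→(293,83,6)
g: flip: (293,83,6)→(6,-83,293)
g: translate: b→1 (≡-83 mod 12), so (6,-83,293)→(6,1,6)
g: reduced (well bottom): (6,1,6) with a≤c, −a<b≤a
reduced forms (6, 1, 6) vs (6, 1, 6) ⇒ equivalent

yes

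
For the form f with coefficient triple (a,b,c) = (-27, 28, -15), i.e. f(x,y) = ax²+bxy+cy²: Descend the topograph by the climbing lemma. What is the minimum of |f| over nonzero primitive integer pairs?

translate: b→26 (≡-28 mod 54), so (27,-28,15)→(27,26,14)
flip: (27,26,14)→(14,-26,27)
translate: b→2 (≡-26 mod 28), so (14,-26,27)→(14,2,15)
reduced (well bottom): (14,2,15) with a≤c, −a<b≤a
well minimum |f| = |-14| = 14 (negative-definite)

14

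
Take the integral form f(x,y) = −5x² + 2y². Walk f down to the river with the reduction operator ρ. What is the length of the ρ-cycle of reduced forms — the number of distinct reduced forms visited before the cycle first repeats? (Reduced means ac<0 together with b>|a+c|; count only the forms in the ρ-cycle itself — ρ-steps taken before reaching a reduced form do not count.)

D = 40, ⌊√D⌋ = 6
descent: ρ → (2,4,-3)  [lands on river]
river: ρ → (-3,2,3)
river: ρ → (3,4,-2)
river: ρ → (-2,4,3)
river: ρ → (3,2,-3)
river: ρ → (-3,4,2)
ρ-cycle length = 6 (tail of 1 descent step not counted)

6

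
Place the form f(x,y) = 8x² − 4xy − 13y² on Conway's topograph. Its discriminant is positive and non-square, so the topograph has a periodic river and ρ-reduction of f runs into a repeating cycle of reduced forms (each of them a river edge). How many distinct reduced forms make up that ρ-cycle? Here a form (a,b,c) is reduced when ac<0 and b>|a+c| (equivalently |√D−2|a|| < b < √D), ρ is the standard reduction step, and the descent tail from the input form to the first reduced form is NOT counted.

D = 432, ⌊√D⌋ = 20
descent: ρ → (-13,4,8)
descent: ρ → (8,12,-9)  [lands on river]
river: ρ → (-9,6,11)
river: ρ → (11,16,-4)
river: ρ → (-4,16,11)
river: ρ → (11,6,-9)
river: ρ → (-9,12,8)
river: ρ → (8,20,-1)
river: ρ → (-1,20,8)
ρ-cycle length = 8 (tail of 2 descent steps not counted)

8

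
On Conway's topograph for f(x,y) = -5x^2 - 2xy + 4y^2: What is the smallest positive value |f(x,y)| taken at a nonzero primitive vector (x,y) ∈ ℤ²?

descent: ρ → (4,2,-5)  [lands on river]
river: ρ → (-5,8,1)
river: ρ → (1,8,-5)
river: ρ → (-5,2,4)
river: ρ → (4,6,-3)
river: ρ → (-3,6,4)
closes: descent 1, river 6
min |a| on river = 1

1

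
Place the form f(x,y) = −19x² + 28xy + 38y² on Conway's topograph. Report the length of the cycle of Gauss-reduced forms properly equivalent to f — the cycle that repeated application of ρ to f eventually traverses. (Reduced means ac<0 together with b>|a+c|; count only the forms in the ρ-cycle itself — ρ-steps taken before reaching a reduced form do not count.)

D = 3672, ⌊√D⌋ = 60
river: ρ → (38,48,-9)
river: ρ → (-9,60,2)
river: ρ → (2,60,-9)
river: ρ → (-9,48,38)
river: ρ → (38,28,-19)
river: ρ → (-19,48,18)
river: ρ → (18,60,-1)
river: ρ → (-1,60,18)
river: ρ → (18,48,-19)
river: ρ → (-19,28,38)
ρ-cycle length = 10 (tail of 0 descent steps not counted)

10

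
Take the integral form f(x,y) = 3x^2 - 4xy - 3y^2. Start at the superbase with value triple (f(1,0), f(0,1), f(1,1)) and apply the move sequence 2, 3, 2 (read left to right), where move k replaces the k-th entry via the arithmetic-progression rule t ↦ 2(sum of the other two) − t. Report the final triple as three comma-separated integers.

start (3,-3,-4) = (f(1,0),f(0,1),f(1,1))
replace slot 2: 2·(3+(-4)) − (-3) = 1 → (3,1,-4)
replace slot 3: 2·(3+1) − (-4) = 12 → (3,1,12)
replace slot 2: 2·(3+12) − 1 = 29 → (3,29,12)

3,29,12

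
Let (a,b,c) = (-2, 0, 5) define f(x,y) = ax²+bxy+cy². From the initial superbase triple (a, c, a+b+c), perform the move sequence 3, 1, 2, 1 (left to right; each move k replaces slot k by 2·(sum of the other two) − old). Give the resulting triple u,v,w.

start (-2,5,3) = (f(1,0),f(0,1),f(1,1))
replace slot 3: 2·((-2)+5) − 3 = 3 → (-2,5,3)
replace slot 1: 2·(5+3) − (-2) = 18 → (18,5,3)
replace slot 2: 2·(18+3) − 5 = 37 → (18,37,3)
replace slot 1: 2·(37+3) − 18 = 62 → (62,37,3)

62,37,3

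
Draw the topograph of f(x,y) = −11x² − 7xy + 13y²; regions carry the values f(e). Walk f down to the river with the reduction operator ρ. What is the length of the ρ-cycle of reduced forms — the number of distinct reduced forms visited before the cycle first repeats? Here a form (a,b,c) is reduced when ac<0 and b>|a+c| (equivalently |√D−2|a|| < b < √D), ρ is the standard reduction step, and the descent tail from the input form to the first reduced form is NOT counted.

D = 621, ⌊√D⌋ = 24
descent: ρ → (13,7,-11)  [lands on river]
river: ρ → (-11,15,9)
river: ρ → (9,21,-5)
river: ρ → (-5,19,13)
ρ-cycle length = 4 (tail of 1 descent step not counted)

4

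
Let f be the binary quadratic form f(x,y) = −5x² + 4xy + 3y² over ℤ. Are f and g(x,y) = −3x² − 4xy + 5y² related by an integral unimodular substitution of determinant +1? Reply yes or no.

D₁ = 76, D₂ = 76
river cycle of f (length 6): (3, 8, -1), (-1, 8, 3), (3, 4, -5), (-5, 6, 2), (2, 6, -5), (-5, 4, 3)
river cycle of g (length 6): (5, 4, -3), (-3, 8, 1), (1, 8, -3), (-3, 4, 5), (5, 6, -2), (-2, 6, 5)
cycles differ ⇒ inequivalent

no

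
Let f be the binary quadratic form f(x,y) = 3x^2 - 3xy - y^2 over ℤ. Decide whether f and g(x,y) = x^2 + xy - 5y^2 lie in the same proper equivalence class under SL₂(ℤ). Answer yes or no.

D₁ = 21, D₂ = 21
river cycle of f (length 2): (-1, 3, 3), (3, 3, -1)
river cycle of g (length 2): (1, 3, -3), (-3, 3, 1)
cycles differ ⇒ inequivalent

no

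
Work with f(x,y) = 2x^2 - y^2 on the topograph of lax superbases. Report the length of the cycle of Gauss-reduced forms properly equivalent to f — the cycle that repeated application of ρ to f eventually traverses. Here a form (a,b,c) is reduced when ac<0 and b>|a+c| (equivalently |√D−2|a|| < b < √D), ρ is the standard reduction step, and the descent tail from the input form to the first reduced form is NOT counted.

D = 8, ⌊√D⌋ = 2
descent: ρ → (-1,2,1)  [lands on river]
river: ρ → (1,2,-1)
ρ-cycle length = 2 (tail of 1 descent step not counted)

2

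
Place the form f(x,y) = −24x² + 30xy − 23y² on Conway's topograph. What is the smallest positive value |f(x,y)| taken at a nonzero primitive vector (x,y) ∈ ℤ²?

translate: b→18 (≡-30 mod 48), so (24,-30,23)→(24,18,17)
flip: (24,18,17)→(17,-18,24)
translate: b→16 (≡-18 mod 34), so (17,-18,24)→(17,16,23)
reduced (well bottom): (17,16,23) with a≤c, −a<b≤a
well minimum |f| = |-17| = 17 (negative-definite)

17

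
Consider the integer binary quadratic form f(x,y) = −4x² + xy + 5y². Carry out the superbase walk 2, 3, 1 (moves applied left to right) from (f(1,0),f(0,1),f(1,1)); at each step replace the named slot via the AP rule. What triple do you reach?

start (-4,5,2) = (f(1,0),f(0,1),f(1,1))
replace slot 2: 2·((-4)+2) − 5 = -9 → (-4,-9,2)
replace slot 3: 2·((-4)+(-9)) − 2 = -28 → (-4,-9,-28)
replace slot 1: 2·((-9)+(-28)) − (-4) = -70 → (-70,-9,-28)

-70,-9,-28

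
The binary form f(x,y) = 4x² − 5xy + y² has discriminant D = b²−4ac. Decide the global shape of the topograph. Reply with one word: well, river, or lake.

D = b²−4ac = (-5)² − 4·4·1 = 9
D = 3² is a perfect square ⇒ form factors over ℤ ⇒ lakes

lake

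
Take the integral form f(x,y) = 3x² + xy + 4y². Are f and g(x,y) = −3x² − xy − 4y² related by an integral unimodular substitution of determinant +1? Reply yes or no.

D₁ = -47, D₂ = -47
f: reduced (well bottom): (3,1,4) with a≤c, −a<b≤a
g is negative-definite; reduce −g:
−g: reduced (well bottom): (3,1,4) with a≤c, −a<b≤a
flip sign back: reduced form of g is (-3,-1,-4)
reduced forms (3, 1, 4) vs (-3, -1, -4) ⇒ inequivalent

no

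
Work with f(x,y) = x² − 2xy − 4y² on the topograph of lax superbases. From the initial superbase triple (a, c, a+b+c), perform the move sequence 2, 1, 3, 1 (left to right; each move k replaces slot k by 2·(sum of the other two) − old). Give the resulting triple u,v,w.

start (1,-4,-5) = (f(1,0),f(0,1),f(1,1))
replace slot 2: 2·(1+(-5)) − (-4) = -4 → (1,-4,-5)
replace slot 1: 2·((-4)+(-5)) − 1 = -19 → (-19,-4,-5)
replace slot 3: 2·((-19)+(-4)) − (-5) = -41 → (-19,-4,-41)
replace slot 1: 2·((-4)+(-41)) − (-19) = -71 → (-71,-4,-41)

-71,-4,-41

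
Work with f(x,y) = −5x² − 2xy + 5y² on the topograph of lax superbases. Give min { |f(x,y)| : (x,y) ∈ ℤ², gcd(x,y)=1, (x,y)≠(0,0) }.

descent: ρ → (5,2,-5)  [lands on river]
river: ρ → (-5,8,2)
river: ρ → (2,8,-5)
river: ρ → (-5,2,5)
river: ρ → (5,8,-2)
river: ρ → (-2,8,5)
closes: descent 1, river 6
min |a| on river = 2

2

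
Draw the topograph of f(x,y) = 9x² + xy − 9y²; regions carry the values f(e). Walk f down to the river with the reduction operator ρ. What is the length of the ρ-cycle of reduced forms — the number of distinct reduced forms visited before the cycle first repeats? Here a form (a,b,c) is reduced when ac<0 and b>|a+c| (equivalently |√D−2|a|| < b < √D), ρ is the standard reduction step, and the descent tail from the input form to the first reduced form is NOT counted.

D = 325, ⌊√D⌋ = 18
river: ρ → (-9,17,1)
river: ρ → (1,17,-9)
river: ρ → (-9,1,9)
river: ρ → (9,17,-1)
river: ρ → (-1,17,9)
river: ρ → (9,1,-9)
ρ-cycle length = 6 (tail of 0 descent steps not counted)

6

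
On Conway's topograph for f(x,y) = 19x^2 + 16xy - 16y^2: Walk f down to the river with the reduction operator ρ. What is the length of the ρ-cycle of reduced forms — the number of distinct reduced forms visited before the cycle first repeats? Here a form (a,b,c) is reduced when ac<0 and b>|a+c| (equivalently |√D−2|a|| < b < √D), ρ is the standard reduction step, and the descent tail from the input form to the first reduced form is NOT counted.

D = 1472, ⌊√D⌋ = 38
river: ρ → (-16,16,19)
river: ρ → (19,22,-13)
river: ρ → (-13,30,11)
river: ρ → (11,36,-4)
river: ρ → (-4,36,11)
river: ρ → (11,30,-13)
river: ρ → (-13,22,19)
river: ρ → (19,16,-16)
ρ-cycle length = 8 (tail of 0 descent steps not counted)

8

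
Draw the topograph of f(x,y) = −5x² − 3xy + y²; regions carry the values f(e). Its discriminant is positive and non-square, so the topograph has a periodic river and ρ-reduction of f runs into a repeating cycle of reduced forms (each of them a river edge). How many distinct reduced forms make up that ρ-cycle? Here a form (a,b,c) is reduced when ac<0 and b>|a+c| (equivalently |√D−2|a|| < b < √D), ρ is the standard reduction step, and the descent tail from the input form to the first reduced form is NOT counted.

D = 29, ⌊√D⌋ = 5
descent: ρ → (1,5,-1)  [lands on river]
river: ρ → (-1,5,1)
ρ-cycle length = 2 (tail of 1 descent step not counted)

2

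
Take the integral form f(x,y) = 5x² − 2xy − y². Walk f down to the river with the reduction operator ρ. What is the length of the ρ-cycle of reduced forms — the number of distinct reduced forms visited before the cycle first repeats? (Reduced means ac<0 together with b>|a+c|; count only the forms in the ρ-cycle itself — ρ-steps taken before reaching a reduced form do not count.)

D = 24, ⌊√D⌋ = 4
descent: ρ → (-1,4,2)  [lands on river]
river: ρ → (2,4,-1)
ρ-cycle length = 2 (tail of 1 descent step not counted)

2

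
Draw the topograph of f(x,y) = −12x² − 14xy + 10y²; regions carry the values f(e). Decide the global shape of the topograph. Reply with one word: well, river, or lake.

D = b²−4ac = (-14)² − 4·(-12)·10 = 676
D = 26² is a perfect square ⇒ form factors over ℤ ⇒ lakes

lake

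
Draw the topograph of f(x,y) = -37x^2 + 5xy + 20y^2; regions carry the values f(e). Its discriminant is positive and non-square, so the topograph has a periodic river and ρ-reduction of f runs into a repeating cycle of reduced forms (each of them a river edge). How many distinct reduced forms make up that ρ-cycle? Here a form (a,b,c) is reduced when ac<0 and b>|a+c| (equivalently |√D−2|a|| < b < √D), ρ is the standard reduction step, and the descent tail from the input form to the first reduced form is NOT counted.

D = 2985, ⌊√D⌋ = 54
descent: ρ → (20,35,-22)  [lands on river]
river: ρ → (-22,53,2)
river: ρ → (2,51,-48)
river: ρ → (-48,45,5)
river: ρ → (5,45,-48)
river: ρ → (-48,51,2)
river: ρ → (2,53,-22)
river: ρ → (-22,35,20)
river: ρ → (20,45,-12)
river: ρ → (-12,51,8)
river: ρ → (8,45,-30)
river: ρ → (-30,15,23)
river: ρ → (23,31,-22)
river: ρ → (-22,13,32)
river: ρ → (32,51,-3)
river: ρ → (-3,51,32)
river: ρ → (32,13,-22)
river: ρ → (-22,31,23)
river: ρ → (23,15,-30)
river: ρ → (-30,45,8)
river: ρ → (8,51,-12)
river: ρ → (-12,45,20)
ρ-cycle length = 22 (tail of 1 descent step not counted)

22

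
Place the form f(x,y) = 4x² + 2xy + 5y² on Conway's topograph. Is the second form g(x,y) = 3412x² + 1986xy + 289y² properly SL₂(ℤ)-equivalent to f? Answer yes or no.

D₁ = -76, D₂ = -76
f: reduced (well bottom): (4,2,5) with a≤c, −a<b≤a
g: flip: (3412,1986,289)→(289,-1986,3412)
g: translate: b→-252 (≡-1986 mod 578), so (289,-1986,3412)→(289,-252,55)
g: flip: (289,-252,55)→(55,252,289)
g: translate: b→32 (≡252 mod 110), so (55,252,289)→(55,32,5)
g: flip: (55,32,5)→(5,-32,55)
g: translate: b→-2 (≡-32 mod 10), so (5,-32,55)→(5,-2,4)
g: flip: (5,-2,4)→(4,2,5)
g: reduced (well bottom): (4,2,5) with a≤c, −a<b≤a
reduced forms (4, 2, 5) vs (4, 2, 5) ⇒ equivalent

yes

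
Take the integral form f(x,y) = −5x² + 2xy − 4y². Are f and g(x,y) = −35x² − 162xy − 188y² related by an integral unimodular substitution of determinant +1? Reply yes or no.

D₁ = -76, D₂ = -76
f is negative-definite; reduce −f:
−f: flip: (5,-2,4)→(4,2,5)
−f: reduced (well bottom): (4,2,5) with a≤c, −a<b≤a
flip sign back: reduced form of f is (-4,-2,-5)
g is negative-definite; reduce −g:
−g: translate: b→22 (≡162 mod 70), so (35,162,188)→(35,22,4)
−g: flip: (35,22,4)→(4,-22,35)
−g: translate: b→2 (≡-22 mod 8), so (4,-22,35)→(4,2,5)
−g: reduced (well bottom): (4,2,5) with a≤c, −a<b≤a
flip sign back: reduced form of g is (-4,-2,-5)
reduced forms (-4, -2, -5) vs (-4, -2, -5) ⇒ equivalent

yes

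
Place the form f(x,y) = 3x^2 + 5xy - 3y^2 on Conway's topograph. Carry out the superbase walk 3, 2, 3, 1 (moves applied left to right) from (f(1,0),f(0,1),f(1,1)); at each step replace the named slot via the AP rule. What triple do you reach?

start (3,-3,5) = (f(1,0),f(0,1),f(1,1))
replace slot 3: 2·(3+(-3)) − 5 = -5 → (3,-3,-5)
replace slot 2: 2·(3+(-5)) − (-3) = -1 → (3,-1,-5)
replace slot 3: 2·(3+(-1)) − (-5) = 9 → (3,-1,9)
replace slot 1: 2·((-1)+9) − 3 = 13 → (13,-1,9)

13,-1,9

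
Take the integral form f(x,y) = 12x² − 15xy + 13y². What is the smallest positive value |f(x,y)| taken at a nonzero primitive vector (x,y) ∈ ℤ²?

translate: b→9 (≡-15 mod 24), so (12,-15,13)→(12,9,10)
flip: (12,9,10)→(10,-9,12)
reduced (well bottom): (10,-9,12) with a≤c, −a<b≤a
well minimum = a = 10

10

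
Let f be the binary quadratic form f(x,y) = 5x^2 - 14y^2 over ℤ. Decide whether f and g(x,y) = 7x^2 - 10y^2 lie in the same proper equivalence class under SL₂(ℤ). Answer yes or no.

D₁ = 280, D₂ = 280
river cycle of f (length 6): (5, 10, -9), (-9, 8, 6), (6, 16, -1), (-1, 16, 6), (6, 8, -9), (-9, 10, 5)
river cycle of g (length 4): (7, 14, -3), (-3, 16, 2), (2, 16, -3), (-3, 14, 7)
cycles differ ⇒ inequivalent

no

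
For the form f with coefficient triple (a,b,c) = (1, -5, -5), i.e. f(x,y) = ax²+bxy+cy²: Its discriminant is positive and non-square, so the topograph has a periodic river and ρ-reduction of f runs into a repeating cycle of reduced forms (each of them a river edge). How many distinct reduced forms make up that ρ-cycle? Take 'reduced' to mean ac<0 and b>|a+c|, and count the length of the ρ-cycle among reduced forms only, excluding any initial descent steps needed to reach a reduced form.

D = 45, ⌊√D⌋ = 6
descent: ρ → (-5,5,1)  [lands on river]
river: ρ → (1,5,-5)
ρ-cycle length = 2 (tail of 1 descent step not counted)

2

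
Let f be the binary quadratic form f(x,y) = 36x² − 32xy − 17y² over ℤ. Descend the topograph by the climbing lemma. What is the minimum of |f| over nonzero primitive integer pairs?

descent: ρ → (-17,32,36)  [lands on river]
river: ρ → (36,40,-13)
river: ρ → (-13,38,39)
river: ρ → (39,40,-12)
river: ρ → (-12,56,7)
river: ρ → (7,56,-12)
river: ρ → (-12,40,39)
river: ρ → (39,38,-13)
river: ρ → (-13,40,36)
river: ρ → (36,32,-17)
river: ρ → (-17,36,32)
river: ρ → (32,28,-21)
river: ρ → (-21,56,4)
river: ρ → (4,56,-21)
river: ρ → (-21,28,32)
river: ρ → (32,36,-17)
closes: descent 1, river 16
min |a| on river = 4

4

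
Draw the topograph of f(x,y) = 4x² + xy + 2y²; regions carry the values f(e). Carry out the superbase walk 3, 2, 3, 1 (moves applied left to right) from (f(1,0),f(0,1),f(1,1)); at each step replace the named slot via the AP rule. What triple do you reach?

start (4,2,7) = (f(1,0),f(0,1),f(1,1))
replace slot 3: 2·(4+2) − 7 = 5 → (4,2,5)
replace slot 2: 2·(4+5) − 2 = 16 → (4,16,5)
replace slot 3: 2·(4+16) − 5 = 35 → (4,16,35)
replace slot 1: 2·(16+35) − 4 = 98 → (98,16,35)

98,16,35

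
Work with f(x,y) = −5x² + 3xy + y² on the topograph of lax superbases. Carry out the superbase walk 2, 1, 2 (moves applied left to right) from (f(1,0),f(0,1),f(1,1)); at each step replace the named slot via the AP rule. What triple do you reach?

start (-5,1,-1) = (f(1,0),f(0,1),f(1,1))
replace slot 2: 2·((-5)+(-1)) − 1 = -13 → (-5,-13,-1)
replace slot 1: 2·((-13)+(-1)) − (-5) = -23 → (-23,-13,-1)
replace slot 2: 2·((-23)+(-1)) − (-13) = -35 → (-23,-35,-1)

-23,-35,-1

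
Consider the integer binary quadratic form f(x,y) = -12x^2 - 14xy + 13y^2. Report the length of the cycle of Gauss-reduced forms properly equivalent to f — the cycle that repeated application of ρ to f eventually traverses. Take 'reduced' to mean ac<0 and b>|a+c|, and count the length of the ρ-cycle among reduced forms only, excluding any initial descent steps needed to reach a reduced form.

D = 820, ⌊√D⌋ = 28
descent: ρ → (13,14,-12)  [lands on river]
river: ρ → (-12,10,15)
river: ρ → (15,20,-7)
river: ρ → (-7,22,12)
river: ρ → (12,26,-3)
river: ρ → (-3,28,3)
river: ρ → (3,26,-12)
river: ρ → (-12,22,7)
river: ρ → (7,20,-15)
river: ρ → (-15,10,12)
river: ρ → (12,14,-13)
river: ρ → (-13,12,13)
ρ-cycle length = 12 (tail of 1 descent step not counted)

12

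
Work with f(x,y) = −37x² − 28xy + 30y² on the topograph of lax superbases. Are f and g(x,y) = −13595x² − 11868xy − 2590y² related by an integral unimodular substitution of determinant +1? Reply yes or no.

D₁ = 5224, D₂ = 5224
river cycle of f (length 62): (30, 28, -37), (-37, 46, 21), (21, 38, -45), (-45, 52, 14), (14, 60, -29), (-29, 56, 18), (18, 52, -35), (-35, 18, 35), (35, 52, -18), (-18, 56, 29), … (52 more)
river cycle of g (length 62): (-37, 46, 21), (21, 38, -45), (-45, 52, 14), (14, 60, -29), (-29, 56, 18), (18, 52, -35), (-35, 18, 35), (35, 52, -18), (-18, 56, 29), (29, 60, -14), … (52 more)
cycles coincide ⇒ equivalent

yes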